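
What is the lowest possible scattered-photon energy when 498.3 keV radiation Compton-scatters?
168.8982 keV (at θ = 180°)

The scattered photon has minimum energy when its wavelength is maximum, i.e., when the Compton shift Δλ = λ_C(1 − cos θ) is maximum. This occurs at θ = 180° (backscattering), giving Δλ_max = 2λ_C = 4.8526 pm.

Initial wavelength: λ₀ = hc/E₀ = 2.4881 pm
Maximum final wavelength: λ'_max = λ₀ + 2λ_C = 2.4881 + 4.8526 = 7.3408 pm
Minimum final energy: E'_min = hc/λ'_max = 168.8982 keV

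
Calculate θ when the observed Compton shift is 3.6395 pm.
120.00°

From the Compton formula Δλ = λ_C(1 - cos θ), we can solve for θ:

cos θ = 1 - Δλ/λ_C

Given:
- Δλ = 3.6395 pm
- λ_C = h/(m_e·c) ≈ 2.42631024 pm

cos θ = 1 - 3.6395/2.42631024
cos θ = 1 - 1.500014
cos θ = -0.500014

θ = arccos(-0.500014)
θ = 120.00°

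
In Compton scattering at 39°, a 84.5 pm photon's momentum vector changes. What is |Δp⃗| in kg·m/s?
5.2187e-24 kg·m/s

Photon momentum magnitude is p = h/λ.

Initial momentum:
p₀ = h/λ = 6.6261e-34/8.4500e-11 = 7.8415e-24 kg·m/s

After scattering:
λ' = λ + Δλ = 84.5 + 0.5407 = 85.0407 pm
p' = h/λ' = 6.6261e-34/8.5041e-11 = 7.7916e-24 kg·m/s

Momentum is a vector; the scattered photon's direction makes angle θ = 39° with the incident direction. The magnitude of the vector change Δp⃗ = p⃗₀ − p⃗' is found from the law of cosines:
|Δp⃗|² = p₀² + p'² − 2p₀p'cos θ
|Δp⃗|² = (7.8415e-24)² + (7.7916e-24)² − 2·7.8415e-24·7.7916e-24·cos(39°)
|Δp⃗| = 5.2187e-24 kg·m/s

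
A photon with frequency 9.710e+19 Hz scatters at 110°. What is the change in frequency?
4.984e+19 Hz (decrease)

Convert frequency to wavelength (c = 299792458 m/s):
λ₀ = c/f₀ = 299792458/9.710e+19 = 3.0874609e-12 m = 3.0875 pm

Calculate Compton shift:
Δλ = λ_C(1 - cos(110°)) = 3.2562 pm

Final wavelength:
λ' = λ₀ + Δλ = 3.0875 + 3.2562 = 6.3436 pm

Final frequency:
f' = c/λ' = 299792458/6.3436182e-12 = 4.7258907e+19 Hz

Frequency shift (decrease):
Δf = f₀ - f' = 9.710e+19 - 4.7258907e+19 = 4.984e+19 Hz

(Intermediate values are shown rounded; full precision is carried through to the final answer.)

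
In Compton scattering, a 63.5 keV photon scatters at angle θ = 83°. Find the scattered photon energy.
57.2525 keV

First convert energy to wavelength:
λ = hc/E, with hc ≈ 1239.842 keV·pm (i.e. 1239.842 eV·nm)

For E = 63.5 keV = 63500 eV:
λ = 1239.842 keV·pm / 63.5 keV
λ = 19.5251 pm

Calculate the Compton shift:
Δλ = λ_C(1 - cos(83°)) = 2.4263 × 0.8781
Δλ = 2.1306 pm

Final wavelength:
λ' = 19.5251 + 2.1306 = 21.6557 pm

Final energy:
E' = hc/λ' = 1239.842 / 21.6557 = 57.2525 keV

(Intermediate values are shown rounded; full precision is carried through to the final answer.)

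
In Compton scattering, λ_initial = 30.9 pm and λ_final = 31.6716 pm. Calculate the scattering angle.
47.00°

First find the wavelength shift:
Δλ = λ' - λ = 31.6716 - 30.9 = 0.7716 pm

Using Δλ = λ_C(1 - cos θ), with λ_C = h/(m_e·c) ≈ 2.42631024 pm:
cos θ = 1 - Δλ/λ_C
cos θ = 1 - 0.7716/2.42631024
cos θ = 0.681986

θ = arccos(0.681986)
θ = 47.00°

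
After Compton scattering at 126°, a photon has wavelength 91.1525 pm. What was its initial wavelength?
87.3000 pm

From λ' = λ + Δλ, we have λ = λ' - Δλ

First calculate the Compton shift:
Δλ = λ_C(1 - cos θ)
Δλ = 2.4263 × (1 - cos(126°))
Δλ = 2.4263 × 1.5878
Δλ = 3.8525 pm

Initial wavelength:
λ = λ' - Δλ
λ = 91.1525 - 3.8525
λ = 87.3000 pm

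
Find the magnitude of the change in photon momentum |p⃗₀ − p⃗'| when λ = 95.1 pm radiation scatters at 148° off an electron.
1.3094e-23 kg·m/s

Photon momentum magnitude is p = h/λ.

Initial momentum:
p₀ = h/λ = 6.6261e-34/9.5100e-11 = 6.9675e-24 kg·m/s

After scattering:
λ' = λ + Δλ = 95.1 + 4.4839 = 99.5839 pm
p' = h/λ' = 6.6261e-34/9.9584e-11 = 6.6538e-24 kg·m/s

Momentum is a vector; the scattered photon's direction makes angle θ = 148° with the incident direction. The magnitude of the vector change Δp⃗ = p⃗₀ − p⃗' is found from the law of cosines:
|Δp⃗|² = p₀² + p'² − 2p₀p'cos θ
|Δp⃗|² = (6.9675e-24)² + (6.6538e-24)² − 2·6.9675e-24·6.6538e-24·cos(148°)
|Δp⃗| = 1.3094e-23 kg·m/s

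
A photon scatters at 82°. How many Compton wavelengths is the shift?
0.8608 λ_C

The Compton shift formula is:
Δλ = λ_C(1 - cos θ)

Dividing both sides by λ_C:
Δλ/λ_C = 1 - cos θ

For θ = 82°:
Δλ/λ_C = 1 - cos(82°)
Δλ/λ_C = 1 - 0.1392
Δλ/λ_C = 0.8608

This means the shift is 0.8608 × λ_C = 2.0886 pm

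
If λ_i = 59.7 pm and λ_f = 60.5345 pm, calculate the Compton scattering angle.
49.00°

First find the wavelength shift:
Δλ = λ' - λ = 60.5345 - 59.7 = 0.8345 pm

Using Δλ = λ_C(1 - cos θ), with λ_C = h/(m_e·c) ≈ 2.42631024 pm:
cos θ = 1 - Δλ/λ_C
cos θ = 1 - 0.8345/2.42631024
cos θ = 0.656062

θ = arccos(0.656062)
θ = 49.00°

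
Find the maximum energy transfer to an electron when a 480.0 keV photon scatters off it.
313.2565 keV

Maximum energy transfer occurs at θ = 180° (backscattering).

Initial photon: E₀ = 480.0 keV → λ₀ = 2.5830 pm

Maximum Compton shift (at 180°):
Δλ_max = 2λ_C = 2 × 2.4263 = 4.8526 pm

Final wavelength:
λ' = 2.5830 + 4.8526 = 7.4356 pm

Minimum photon energy (maximum energy to electron):
E'_min = hc/λ' = 166.7435 keV

Maximum electron kinetic energy:
K_max = E₀ - E'_min = 480.0000 - 166.7435 = 313.2565 keV

(Intermediate values are shown rounded; full precision is carried through to the final answer.)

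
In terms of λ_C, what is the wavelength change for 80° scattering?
0.8264 λ_C

The Compton shift formula is:
Δλ = λ_C(1 - cos θ)

Dividing both sides by λ_C:
Δλ/λ_C = 1 - cos θ

For θ = 80°:
Δλ/λ_C = 1 - cos(80°)
Δλ/λ_C = 1 - 0.1736
Δλ/λ_C = 0.8264

This means the shift is 0.8264 × λ_C = 2.0050 pm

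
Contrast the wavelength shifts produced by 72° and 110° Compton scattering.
110° produces the larger shift by a factor of 1.942

Calculate both shifts using Δλ = λ_C(1 - cos θ):

For θ₁ = 72°:
Δλ₁ = 2.4263 × (1 - cos(72°))
Δλ₁ = 2.4263 × 0.6910
Δλ₁ = 1.6765 pm

For θ₂ = 110°:
Δλ₂ = 2.4263 × (1 - cos(110°))
Δλ₂ = 2.4263 × 1.3420
Δλ₂ = 3.2562 pm

The 110° angle produces the larger shift.
Ratio: 3.2562/1.6765 = 1.942

(Intermediate values are shown rounded; full precision is carried through to the final answer.)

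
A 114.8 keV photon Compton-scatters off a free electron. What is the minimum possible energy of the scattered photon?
79.2098 keV (at θ = 180°)

The scattered photon has minimum energy when its wavelength is maximum, i.e., when the Compton shift Δλ = λ_C(1 − cos θ) is maximum. This occurs at θ = 180° (backscattering), giving Δλ_max = 2λ_C = 4.8526 pm.

Initial wavelength: λ₀ = hc/E₀ = 10.8000 pm
Maximum final wavelength: λ'_max = λ₀ + 2λ_C = 10.8000 + 4.8526 = 15.6526 pm
Minimum final energy: E'_min = hc/λ'_max = 79.2098 keV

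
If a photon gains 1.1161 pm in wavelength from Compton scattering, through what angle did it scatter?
57.32°

From the Compton formula Δλ = λ_C(1 - cos θ), we can solve for θ:

cos θ = 1 - Δλ/λ_C

Given:
- Δλ = 1.1161 pm
- λ_C = h/(m_e·c) ≈ 2.42631024 pm

cos θ = 1 - 1.1161/2.42631024
cos θ = 1 - 0.459999
cos θ = 0.540001

θ = arccos(0.540001)
θ = 57.32°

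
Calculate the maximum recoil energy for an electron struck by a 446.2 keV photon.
283.7318 keV

Maximum energy transfer occurs at θ = 180° (backscattering).

Initial photon: E₀ = 446.2 keV → λ₀ = 2.7787 pm

Maximum Compton shift (at 180°):
Δλ_max = 2λ_C = 2 × 2.4263 = 4.8526 pm

Final wavelength:
λ' = 2.7787 + 4.8526 = 7.6313 pm

Minimum photon energy (maximum energy to electron):
E'_min = hc/λ' = 162.4682 keV

Maximum electron kinetic energy:
K_max = E₀ - E'_min = 446.2000 - 162.4682 = 283.7318 keV

(Intermediate values are shown rounded; full precision is carried through to the final answer.)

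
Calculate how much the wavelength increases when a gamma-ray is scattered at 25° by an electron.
0.2273 pm

Using the Compton scattering formula:
Δλ = λ_C(1 - cos θ)

where λ_C = h/(m_e·c) ≈ 2.4263 pm is the Compton wavelength of an electron.

For θ = 25°:
cos(25°) = 0.9063
1 - cos(25°) = 0.0937

Δλ = 2.4263 × 0.0937
Δλ = 0.2273 pm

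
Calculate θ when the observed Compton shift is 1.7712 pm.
74.34°

From the Compton formula Δλ = λ_C(1 - cos θ), we can solve for θ:

cos θ = 1 - Δλ/λ_C

Given:
- Δλ = 1.7712 pm
- λ_C = h/(m_e·c) ≈ 2.42631024 pm

cos θ = 1 - 1.7712/2.42631024
cos θ = 1 - 0.729997
cos θ = 0.270003

θ = arccos(0.270003)
θ = 74.34°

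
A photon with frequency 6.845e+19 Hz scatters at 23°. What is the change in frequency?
2.887e+18 Hz (decrease)

Convert frequency to wavelength (c = 299792458 m/s):
λ₀ = c/f₀ = 299792458/6.845e+19 = 4.3797291e-12 m = 4.3797 pm

Calculate Compton shift:
Δλ = λ_C(1 - cos(23°)) = 0.1929 pm

Final wavelength:
λ' = λ₀ + Δλ = 4.3797 + 0.1929 = 4.5726 pm

Final frequency:
f' = c/λ' = 299792458/4.5726090e-12 = 6.5562671e+19 Hz

Frequency shift (decrease):
Δf = f₀ - f' = 6.845e+19 - 6.5562671e+19 = 2.887e+18 Hz

(Intermediate values are shown rounded; full precision is carried through to the final answer.)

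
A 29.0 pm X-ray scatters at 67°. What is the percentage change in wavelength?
5.0975%

Calculate the Compton shift:
Δλ = λ_C(1 - cos(67°))
Δλ = 2.4263 × (1 - cos(67°))
Δλ = 2.4263 × 0.6093
Δλ = 1.4783 pm

Percentage change:
(Δλ/λ₀) × 100 = (1.4783/29.0) × 100
= 5.0975%

(Intermediate values are shown rounded; full precision is carried through to the final answer.)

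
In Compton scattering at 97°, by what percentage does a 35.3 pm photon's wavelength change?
7.7111%

Calculate the Compton shift:
Δλ = λ_C(1 - cos(97°))
Δλ = 2.4263 × (1 - cos(97°))
Δλ = 2.4263 × 1.1219
Δλ = 2.7220 pm

Percentage change:
(Δλ/λ₀) × 100 = (2.7220/35.3) × 100
= 7.7111%

(Intermediate values are shown rounded; full precision is carried through to the final answer.)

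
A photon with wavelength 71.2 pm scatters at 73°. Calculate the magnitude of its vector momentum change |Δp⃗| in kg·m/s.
1.0942e-23 kg·m/s

Photon momentum magnitude is p = h/λ.

Initial momentum:
p₀ = h/λ = 6.6261e-34/7.1200e-11 = 9.3063e-24 kg·m/s

After scattering:
λ' = λ + Δλ = 71.2 + 1.7169 = 72.9169 pm
p' = h/λ' = 6.6261e-34/7.2917e-11 = 9.0871e-24 kg·m/s

Momentum is a vector; the scattered photon's direction makes angle θ = 73° with the incident direction. The magnitude of the vector change Δp⃗ = p⃗₀ − p⃗' is found from the law of cosines:
|Δp⃗|² = p₀² + p'² − 2p₀p'cos θ
|Δp⃗|² = (9.3063e-24)² + (9.0871e-24)² − 2·9.3063e-24·9.0871e-24·cos(73°)
|Δp⃗| = 1.0942e-23 kg·m/s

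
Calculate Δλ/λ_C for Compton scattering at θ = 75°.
0.7412 λ_C

The Compton shift formula is:
Δλ = λ_C(1 - cos θ)

Dividing both sides by λ_C:
Δλ/λ_C = 1 - cos θ

For θ = 75°:
Δλ/λ_C = 1 - cos(75°)
Δλ/λ_C = 1 - 0.2588
Δλ/λ_C = 0.7412

This means the shift is 0.7412 × λ_C = 1.7983 pm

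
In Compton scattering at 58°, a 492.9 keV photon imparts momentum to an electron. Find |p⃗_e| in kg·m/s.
2.2724e-22 kg·m/s

The electron is initially at rest, so by conservation of momentum:
p⃗_e = p⃗₀ − p⃗'  (incident photon momentum minus scattered photon momentum)

Photon momentum magnitudes (p = h/λ = E/c):
λ₀ = hc/E₀ = 2.5154 pm → p₀ = h/λ₀ = 2.6342e-22 kg·m/s
Δλ = λ_C(1 − cos 58°) = 1.1406 pm
λ' = 3.6560 pm → p' = h/λ' = 1.8124e-22 kg·m/s

The scattered photon makes angle θ = 58° with the incident direction, so by the law of cosines:
|p⃗_e|² = p₀² + p'² − 2p₀p'cos θ
|p⃗_e|² = (2.6342e-22)² + (1.8124e-22)² − 2·2.6342e-22·1.8124e-22·cos(58°)
|p⃗_e| = 2.2724e-22 kg·m/s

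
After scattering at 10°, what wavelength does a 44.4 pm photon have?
44.4369 pm

Using the Compton scattering formula:
λ' = λ + Δλ = λ + λ_C(1 - cos θ)

Given:
- Initial wavelength λ = 44.4 pm
- Scattering angle θ = 10°
- Compton wavelength λ_C ≈ 2.4263 pm

Calculate the shift:
Δλ = 2.4263 × (1 - cos(10°))
Δλ = 2.4263 × 0.0152
Δλ = 0.0369 pm

Final wavelength:
λ' = 44.4 + 0.0369 = 44.4369 pm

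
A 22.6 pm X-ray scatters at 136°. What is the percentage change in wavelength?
18.4586%

Calculate the Compton shift:
Δλ = λ_C(1 - cos(136°))
Δλ = 2.4263 × (1 - cos(136°))
Δλ = 2.4263 × 1.7193
Δλ = 4.1717 pm

Percentage change:
(Δλ/λ₀) × 100 = (4.1717/22.6) × 100
= 18.4586%

(Intermediate values are shown rounded; full precision is carried through to the final answer.)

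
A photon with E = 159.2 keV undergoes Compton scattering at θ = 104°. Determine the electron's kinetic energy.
44.4130 keV

By energy conservation: K_e = E_initial - E_final

First find the scattered photon energy:
Initial wavelength: λ = hc/E = 7.7880 pm
Compton shift: Δλ = λ_C(1 - cos(104°)) = 3.0133 pm
Final wavelength: λ' = 7.7880 + 3.0133 = 10.8012 pm
Final photon energy: E' = hc/λ' = 114.7870 keV

Electron kinetic energy:
K_e = E - E' = 159.2000 - 114.7870 = 44.4130 keV

(Intermediate values are shown rounded; full precision is carried through to the final answer.)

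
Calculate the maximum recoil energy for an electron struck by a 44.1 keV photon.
6.4914 keV

Maximum energy transfer occurs at θ = 180° (backscattering).

Initial photon: E₀ = 44.1 keV → λ₀ = 28.1143 pm

Maximum Compton shift (at 180°):
Δλ_max = 2λ_C = 2 × 2.4263 = 4.8526 pm

Final wavelength:
λ' = 28.1143 + 4.8526 = 32.9670 pm

Minimum photon energy (maximum energy to electron):
E'_min = hc/λ' = 37.6086 keV

Maximum electron kinetic energy:
K_max = E₀ - E'_min = 44.1000 - 37.6086 = 6.4914 keV

(Intermediate values are shown rounded; full precision is carried through to the final answer.)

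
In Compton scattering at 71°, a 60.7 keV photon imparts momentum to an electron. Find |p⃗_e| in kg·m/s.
3.6331e-23 kg·m/s

The electron is initially at rest, so by conservation of momentum:
p⃗_e = p⃗₀ − p⃗'  (incident photon momentum minus scattered photon momentum)

Photon momentum magnitudes (p = h/λ = E/c):
λ₀ = hc/E₀ = 20.4257 pm → p₀ = h/λ₀ = 3.2440e-23 kg·m/s
Δλ = λ_C(1 − cos 71°) = 1.6364 pm
λ' = 22.0621 pm → p' = h/λ' = 3.0034e-23 kg·m/s

The scattered photon makes angle θ = 71° with the incident direction, so by the law of cosines:
|p⃗_e|² = p₀² + p'² − 2p₀p'cos θ
|p⃗_e|² = (3.2440e-23)² + (3.0034e-23)² − 2·3.2440e-23·3.0034e-23·cos(71°)
|p⃗_e| = 3.6331e-23 kg·m/s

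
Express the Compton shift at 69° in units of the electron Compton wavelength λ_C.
0.6416 λ_C

The Compton shift formula is:
Δλ = λ_C(1 - cos θ)

Dividing both sides by λ_C:
Δλ/λ_C = 1 - cos θ

For θ = 69°:
Δλ/λ_C = 1 - cos(69°)
Δλ/λ_C = 1 - 0.3584
Δλ/λ_C = 0.6416

This means the shift is 0.6416 × λ_C = 1.5568 pm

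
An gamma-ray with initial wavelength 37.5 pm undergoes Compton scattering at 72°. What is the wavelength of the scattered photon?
39.1765 pm

Using the Compton scattering formula:
λ' = λ + Δλ = λ + λ_C(1 - cos θ)

Given:
- Initial wavelength λ = 37.5 pm
- Scattering angle θ = 72°
- Compton wavelength λ_C ≈ 2.4263 pm

Calculate the shift:
Δλ = 2.4263 × (1 - cos(72°))
Δλ = 2.4263 × 0.6910
Δλ = 1.6765 pm

Final wavelength:
λ' = 37.5 + 1.6765 = 39.1765 pm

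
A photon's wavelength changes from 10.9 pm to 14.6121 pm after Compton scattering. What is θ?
122.00°

First find the wavelength shift:
Δλ = λ' - λ = 14.6121 - 10.9 = 3.7121 pm

Using Δλ = λ_C(1 - cos θ), with λ_C = h/(m_e·c) ≈ 2.42631024 pm:
cos θ = 1 - Δλ/λ_C
cos θ = 1 - 3.7121/2.42631024
cos θ = -0.529936

θ = arccos(-0.529936)
θ = 122.00°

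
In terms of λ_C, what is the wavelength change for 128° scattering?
1.6157 λ_C

The Compton shift formula is:
Δλ = λ_C(1 - cos θ)

Dividing both sides by λ_C:
Δλ/λ_C = 1 - cos θ

For θ = 128°:
Δλ/λ_C = 1 - cos(128°)
Δλ/λ_C = 1 - -0.6157
Δλ/λ_C = 1.6157

This means the shift is 1.6157 × λ_C = 3.9201 pm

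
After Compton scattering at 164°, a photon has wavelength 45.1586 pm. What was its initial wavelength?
40.4000 pm

From λ' = λ + Δλ, we have λ = λ' - Δλ

First calculate the Compton shift:
Δλ = λ_C(1 - cos θ)
Δλ = 2.4263 × (1 - cos(164°))
Δλ = 2.4263 × 1.9613
Δλ = 4.7586 pm

Initial wavelength:
λ = λ' - Δλ
λ = 45.1586 - 4.7586
λ = 40.4000 pm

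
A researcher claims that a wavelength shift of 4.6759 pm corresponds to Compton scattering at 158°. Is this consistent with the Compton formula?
Yes, consistent

Calculate the expected shift for θ = 158°:

Δλ_expected = λ_C(1 - cos(158°))
Δλ_expected = 2.4263 × (1 - cos(158°))
Δλ_expected = 2.4263 × 1.9272
Δλ_expected = 4.6759 pm

Given shift: 4.6759 pm
Expected shift: 4.6759 pm
Difference: 0.0000 pm

The values match. This is consistent with Compton scattering at the stated angle.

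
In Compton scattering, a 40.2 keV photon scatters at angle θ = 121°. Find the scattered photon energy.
35.9189 keV

First convert energy to wavelength:
λ = hc/E, with hc ≈ 1239.842 keV·pm (i.e. 1239.842 eV·nm)

For E = 40.2 keV = 40200 eV:
λ = 1239.842 keV·pm / 40.2 keV
λ = 30.8418 pm

Calculate the Compton shift:
Δλ = λ_C(1 - cos(121°)) = 2.4263 × 1.5150
Δλ = 3.6760 pm

Final wavelength:
λ' = 30.8418 + 3.6760 = 34.5178 pm

Final energy:
E' = hc/λ' = 1239.842 / 34.5178 = 35.9189 keV

(Intermediate values are shown rounded; full precision is carried through to the final answer.)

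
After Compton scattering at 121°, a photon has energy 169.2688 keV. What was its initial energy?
339.8000 keV

Convert final energy to wavelength (hc ≈ 1239.842 keV·pm):
λ' = hc/E' = 1239.842 / 169.2688 = 7.3247 pm

Calculate the Compton shift:
Δλ = λ_C(1 - cos(121°))
Δλ = 2.4263 × (1 - cos(121°))
Δλ = 3.6760 pm

Initial wavelength:
λ = λ' - Δλ = 7.3247 - 3.6760 = 3.6487 pm

Initial energy:
E = hc/λ = 1239.842 / 3.6487 = 339.8000 keV

(Intermediate values are shown rounded; full precision is carried through to the final answer.)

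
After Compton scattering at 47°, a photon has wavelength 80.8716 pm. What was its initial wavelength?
80.1000 pm

From λ' = λ + Δλ, we have λ = λ' - Δλ

First calculate the Compton shift:
Δλ = λ_C(1 - cos θ)
Δλ = 2.4263 × (1 - cos(47°))
Δλ = 2.4263 × 0.3180
Δλ = 0.7716 pm

Initial wavelength:
λ = λ' - Δλ
λ = 80.8716 - 0.7716
λ = 80.1000 pm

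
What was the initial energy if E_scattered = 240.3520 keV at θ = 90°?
453.8001 keV

Convert final energy to wavelength (hc ≈ 1239.842 keV·pm):
λ' = hc/E' = 1239.842 / 240.3520 = 5.1584 pm

Calculate the Compton shift:
Δλ = λ_C(1 - cos(90°))
Δλ = 2.4263 × (1 - cos(90°))
Δλ = 2.4263 pm

Initial wavelength:
λ = λ' - Δλ = 5.1584 - 2.4263 = 2.7321 pm

Initial energy:
E = hc/λ = 1239.842 / 2.7321 = 453.8001 keV

(Intermediate values are shown rounded; full precision is carried through to the final answer.)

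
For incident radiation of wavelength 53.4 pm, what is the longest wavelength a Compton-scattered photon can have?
58.2526 pm (at θ = 180°)

The Compton shift is Δλ = λ_C(1 − cos θ).

Since cos θ ranges from −1 to 1, the factor (1 − cos θ) ranges from 0 to 2; the maximum shift occurs at θ = 180° (backscattering):
Δλ_max = 2λ_C = 2 × 2.4263 pm = 4.8526 pm

Maximum scattered wavelength:
λ'_max = λ₀ + Δλ_max = 53.4 + 4.8526 = 58.2526 pm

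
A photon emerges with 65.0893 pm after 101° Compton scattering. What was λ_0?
62.2000 pm

From λ' = λ + Δλ, we have λ = λ' - Δλ

First calculate the Compton shift:
Δλ = λ_C(1 - cos θ)
Δλ = 2.4263 × (1 - cos(101°))
Δλ = 2.4263 × 1.1908
Δλ = 2.8893 pm

Initial wavelength:
λ = λ' - Δλ
λ = 65.0893 - 2.8893
λ = 62.2000 pm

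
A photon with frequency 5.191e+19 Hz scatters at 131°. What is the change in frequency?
2.130e+19 Hz (decrease)

Convert frequency to wavelength (c = 299792458 m/s):
λ₀ = c/f₀ = 299792458/5.191e+19 = 5.7752352e-12 m = 5.7752 pm

Calculate Compton shift:
Δλ = λ_C(1 - cos(131°)) = 4.0181 pm

Final wavelength:
λ' = λ₀ + Δλ = 5.7752 + 4.0181 = 9.7933 pm

Final frequency:
f' = c/λ' = 299792458/9.7933481e-12 = 3.0611845e+19 Hz

Frequency shift (decrease):
Δf = f₀ - f' = 5.191e+19 - 3.0611845e+19 = 2.130e+19 Hz

(Intermediate values are shown rounded; full precision is carried through to the final answer.)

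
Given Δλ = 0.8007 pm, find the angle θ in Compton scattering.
47.93°

From the Compton formula Δλ = λ_C(1 - cos θ), we can solve for θ:

cos θ = 1 - Δλ/λ_C

Given:
- Δλ = 0.8007 pm
- λ_C = h/(m_e·c) ≈ 2.42631024 pm

cos θ = 1 - 0.8007/2.42631024
cos θ = 1 - 0.330007
cos θ = 0.669993

θ = arccos(0.669993)
θ = 47.93°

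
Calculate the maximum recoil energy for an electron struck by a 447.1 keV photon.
284.5126 keV

Maximum energy transfer occurs at θ = 180° (backscattering).

Initial photon: E₀ = 447.1 keV → λ₀ = 2.7731 pm

Maximum Compton shift (at 180°):
Δλ_max = 2λ_C = 2 × 2.4263 = 4.8526 pm

Final wavelength:
λ' = 2.7731 + 4.8526 = 7.6257 pm

Minimum photon energy (maximum energy to electron):
E'_min = hc/λ' = 162.5874 keV

Maximum electron kinetic energy:
K_max = E₀ - E'_min = 447.1000 - 162.5874 = 284.5126 keV

(Intermediate values are shown rounded; full precision is carried through to the final answer.)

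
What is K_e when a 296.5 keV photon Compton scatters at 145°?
152.2555 keV

By energy conservation: K_e = E_initial - E_final

First find the scattered photon energy:
Initial wavelength: λ = hc/E = 4.1816 pm
Compton shift: Δλ = λ_C(1 - cos(145°)) = 4.4138 pm
Final wavelength: λ' = 4.1816 + 4.4138 = 8.5954 pm
Final photon energy: E' = hc/λ' = 144.2445 keV

Electron kinetic energy:
K_e = E - E' = 296.5000 - 144.2445 = 152.2555 keV

(Intermediate values are shown rounded; full precision is carried through to the final answer.)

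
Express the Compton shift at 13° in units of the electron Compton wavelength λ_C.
0.0256 λ_C

The Compton shift formula is:
Δλ = λ_C(1 - cos θ)

Dividing both sides by λ_C:
Δλ/λ_C = 1 - cos θ

For θ = 13°:
Δλ/λ_C = 1 - cos(13°)
Δλ/λ_C = 1 - 0.9744
Δλ/λ_C = 0.0256

This means the shift is 0.0256 × λ_C = 0.0622 pm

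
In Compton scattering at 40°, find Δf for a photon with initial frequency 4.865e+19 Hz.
4.104e+18 Hz (decrease)

Convert frequency to wavelength (c = 299792458 m/s):
λ₀ = c/f₀ = 299792458/4.865e+19 = 6.1622294e-12 m = 6.1622 pm

Calculate Compton shift:
Δλ = λ_C(1 - cos(40°)) = 0.5676 pm

Final wavelength:
λ' = λ₀ + Δλ = 6.1622 + 0.5676 = 6.7299 pm

Final frequency:
f' = c/λ' = 299792458/6.7298781e-12 = 4.4546491e+19 Hz

Frequency shift (decrease):
Δf = f₀ - f' = 4.865e+19 - 4.4546491e+19 = 4.104e+18 Hz

(Intermediate values are shown rounded; full precision is carried through to the final answer.)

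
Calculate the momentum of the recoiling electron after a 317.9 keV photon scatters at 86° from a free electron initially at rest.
1.9467e-22 kg·m/s

The electron is initially at rest, so by conservation of momentum:
p⃗_e = p⃗₀ − p⃗'  (incident photon momentum minus scattered photon momentum)

Photon momentum magnitudes (p = h/λ = E/c):
λ₀ = hc/E₀ = 3.9001 pm → p₀ = h/λ₀ = 1.6989e-22 kg·m/s
Δλ = λ_C(1 − cos 86°) = 2.2571 pm
λ' = 6.1572 pm → p' = h/λ' = 1.0762e-22 kg·m/s

The scattered photon makes angle θ = 86° with the incident direction, so by the law of cosines:
|p⃗_e|² = p₀² + p'² − 2p₀p'cos θ
|p⃗_e|² = (1.6989e-22)² + (1.0762e-22)² − 2·1.6989e-22·1.0762e-22·cos(86°)
|p⃗_e| = 1.9467e-22 kg·m/s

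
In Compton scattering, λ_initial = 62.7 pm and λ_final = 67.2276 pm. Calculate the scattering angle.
150.00°

First find the wavelength shift:
Δλ = λ' - λ = 67.2276 - 62.7 = 4.5276 pm

Using Δλ = λ_C(1 - cos θ), with λ_C = h/(m_e·c) ≈ 2.42631024 pm:
cos θ = 1 - Δλ/λ_C
cos θ = 1 - 4.5276/2.42631024
cos θ = -0.866043

θ = arccos(-0.866043)
θ = 150.00°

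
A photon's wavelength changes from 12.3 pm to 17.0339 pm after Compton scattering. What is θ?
162.00°

First find the wavelength shift:
Δλ = λ' - λ = 17.0339 - 12.3 = 4.7339 pm

Using Δλ = λ_C(1 - cos θ), with λ_C = h/(m_e·c) ≈ 2.42631024 pm:
cos θ = 1 - Δλ/λ_C
cos θ = 1 - 4.7339/2.42631024
cos θ = -0.951070

θ = arccos(-0.951070)
θ = 162.00°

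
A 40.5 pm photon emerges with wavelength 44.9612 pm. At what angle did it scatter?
147.00°

First find the wavelength shift:
Δλ = λ' - λ = 44.9612 - 40.5 = 4.4612 pm

Using Δλ = λ_C(1 - cos θ), with λ_C = h/(m_e·c) ≈ 2.42631024 pm:
cos θ = 1 - Δλ/λ_C
cos θ = 1 - 4.4612/2.42631024
cos θ = -0.838677

θ = arccos(-0.838677)
θ = 147.00°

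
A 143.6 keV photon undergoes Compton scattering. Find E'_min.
91.9313 keV (at θ = 180°)

The scattered photon has minimum energy when its wavelength is maximum, i.e., when the Compton shift Δλ = λ_C(1 − cos θ) is maximum. This occurs at θ = 180° (backscattering), giving Δλ_max = 2λ_C = 4.8526 pm.

Initial wavelength: λ₀ = hc/E₀ = 8.6340 pm
Maximum final wavelength: λ'_max = λ₀ + 2λ_C = 8.6340 + 4.8526 = 13.4866 pm
Minimum final energy: E'_min = hc/λ'_max = 91.9313 keV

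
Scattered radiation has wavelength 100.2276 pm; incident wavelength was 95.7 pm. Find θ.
150.00°

First find the wavelength shift:
Δλ = λ' - λ = 100.2276 - 95.7 = 4.5276 pm

Using Δλ = λ_C(1 - cos θ), with λ_C = h/(m_e·c) ≈ 2.42631024 pm:
cos θ = 1 - Δλ/λ_C
cos θ = 1 - 4.5276/2.42631024
cos θ = -0.866043

θ = arccos(-0.866043)
θ = 150.00°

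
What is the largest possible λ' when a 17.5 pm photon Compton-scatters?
22.3526 pm (at θ = 180°)

The Compton shift is Δλ = λ_C(1 − cos θ).

Since cos θ ranges from −1 to 1, the factor (1 − cos θ) ranges from 0 to 2; the maximum shift occurs at θ = 180° (backscattering):
Δλ_max = 2λ_C = 2 × 2.4263 pm = 4.8526 pm

Maximum scattered wavelength:
λ'_max = λ₀ + Δλ_max = 17.5 + 4.8526 = 22.3526 pm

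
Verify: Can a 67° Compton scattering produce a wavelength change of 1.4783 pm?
Yes, consistent

Calculate the expected shift for θ = 67°:

Δλ_expected = λ_C(1 - cos(67°))
Δλ_expected = 2.4263 × (1 - cos(67°))
Δλ_expected = 2.4263 × 0.6093
Δλ_expected = 1.4783 pm

Given shift: 1.4783 pm
Expected shift: 1.4783 pm
Difference: 0.0000 pm

The values match. This is consistent with Compton scattering at the stated angle.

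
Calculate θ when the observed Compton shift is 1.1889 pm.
59.34°

From the Compton formula Δλ = λ_C(1 - cos θ), we can solve for θ:

cos θ = 1 - Δλ/λ_C

Given:
- Δλ = 1.1889 pm
- λ_C = h/(m_e·c) ≈ 2.42631024 pm

cos θ = 1 - 1.1889/2.42631024
cos θ = 1 - 0.490003
cos θ = 0.509997

θ = arccos(0.509997)
θ = 59.34°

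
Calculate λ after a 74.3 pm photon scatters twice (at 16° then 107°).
77.5297 pm

Apply Compton shift twice:

First scattering at θ₁ = 16°:
Δλ₁ = λ_C(1 - cos(16°))
Δλ₁ = 2.4263 × 0.0387
Δλ₁ = 0.0940 pm

After first scattering:
λ₁ = 74.3 + 0.0940 = 74.3940 pm

Second scattering at θ₂ = 107°:
Δλ₂ = λ_C(1 - cos(107°))
Δλ₂ = 2.4263 × 1.2924
Δλ₂ = 3.1357 pm

Final wavelength:
λ₂ = 74.3940 + 3.1357 = 77.5297 pm

Total shift: Δλ_total = 0.0940 + 3.1357 = 3.2297 pm

(Intermediate values are shown rounded; full precision is carried through to the final answer.)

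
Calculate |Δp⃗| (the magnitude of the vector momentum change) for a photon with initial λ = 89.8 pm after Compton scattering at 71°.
8.4937e-24 kg·m/s

Photon momentum magnitude is p = h/λ.

Initial momentum:
p₀ = h/λ = 6.6261e-34/8.9800e-11 = 7.3787e-24 kg·m/s

After scattering:
λ' = λ + Δλ = 89.8 + 1.6364 = 91.4364 pm
p' = h/λ' = 6.6261e-34/9.1436e-11 = 7.2466e-24 kg·m/s

Momentum is a vector; the scattered photon's direction makes angle θ = 71° with the incident direction. The magnitude of the vector change Δp⃗ = p⃗₀ − p⃗' is found from the law of cosines:
|Δp⃗|² = p₀² + p'² − 2p₀p'cos θ
|Δp⃗|² = (7.3787e-24)² + (7.2466e-24)² − 2·7.3787e-24·7.2466e-24·cos(71°)
|Δp⃗| = 8.4937e-24 kg·m/s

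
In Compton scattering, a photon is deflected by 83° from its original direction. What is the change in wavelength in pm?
2.1306 pm

Using the Compton scattering formula:
Δλ = λ_C(1 - cos θ)

where λ_C = h/(m_e·c) ≈ 2.4263 pm is the Compton wavelength of an electron.

For θ = 83°:
cos(83°) = 0.1219
1 - cos(83°) = 0.8781

Δλ = 2.4263 × 0.8781
Δλ = 2.1306 pm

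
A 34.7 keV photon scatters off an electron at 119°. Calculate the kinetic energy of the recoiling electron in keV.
3.1783 keV

By energy conservation: K_e = E_initial - E_final

First find the scattered photon energy:
Initial wavelength: λ = hc/E = 35.7303 pm
Compton shift: Δλ = λ_C(1 - cos(119°)) = 3.6026 pm
Final wavelength: λ' = 35.7303 + 3.6026 = 39.3329 pm
Final photon energy: E' = hc/λ' = 31.5217 keV

Electron kinetic energy:
K_e = E - E' = 34.7000 - 31.5217 = 3.1783 keV

(Intermediate values are shown rounded; full precision is carried through to the final answer.)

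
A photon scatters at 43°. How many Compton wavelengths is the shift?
0.2686 λ_C

The Compton shift formula is:
Δλ = λ_C(1 - cos θ)

Dividing both sides by λ_C:
Δλ/λ_C = 1 - cos θ

For θ = 43°:
Δλ/λ_C = 1 - cos(43°)
Δλ/λ_C = 1 - 0.7314
Δλ/λ_C = 0.2686

This means the shift is 0.2686 × λ_C = 0.6518 pm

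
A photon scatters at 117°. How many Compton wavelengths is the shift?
1.4540 λ_C

The Compton shift formula is:
Δλ = λ_C(1 - cos θ)

Dividing both sides by λ_C:
Δλ/λ_C = 1 - cos θ

For θ = 117°:
Δλ/λ_C = 1 - cos(117°)
Δλ/λ_C = 1 - -0.4540
Δλ/λ_C = 1.4540

This means the shift is 1.4540 × λ_C = 3.5278 pm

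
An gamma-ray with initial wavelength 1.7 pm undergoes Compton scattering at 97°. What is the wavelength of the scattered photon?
4.4220 pm

Using the Compton scattering formula:
λ' = λ + Δλ = λ + λ_C(1 - cos θ)

Given:
- Initial wavelength λ = 1.7 pm
- Scattering angle θ = 97°
- Compton wavelength λ_C ≈ 2.4263 pm

Calculate the shift:
Δλ = 2.4263 × (1 - cos(97°))
Δλ = 2.4263 × 1.1219
Δλ = 2.7220 pm

Final wavelength:
λ' = 1.7 + 2.7220 = 4.4220 pm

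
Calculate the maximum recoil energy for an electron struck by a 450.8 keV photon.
287.7259 keV

Maximum energy transfer occurs at θ = 180° (backscattering).

Initial photon: E₀ = 450.8 keV → λ₀ = 2.7503 pm

Maximum Compton shift (at 180°):
Δλ_max = 2λ_C = 2 × 2.4263 = 4.8526 pm

Final wavelength:
λ' = 2.7503 + 4.8526 = 7.6029 pm

Minimum photon energy (maximum energy to electron):
E'_min = hc/λ' = 163.0741 keV

Maximum electron kinetic energy:
K_max = E₀ - E'_min = 450.8000 - 163.0741 = 287.7259 keV

(Intermediate values are shown rounded; full precision is carried through to the final answer.)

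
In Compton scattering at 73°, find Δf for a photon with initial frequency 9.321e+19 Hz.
3.244e+19 Hz (decrease)

Convert frequency to wavelength (c = 299792458 m/s):
λ₀ = c/f₀ = 299792458/9.321e+19 = 3.2163122e-12 m = 3.2163 pm

Calculate Compton shift:
Δλ = λ_C(1 - cos(73°)) = 1.7169 pm

Final wavelength:
λ' = λ₀ + Δλ = 3.2163 + 1.7169 = 4.9332 pm

Final frequency:
f' = c/λ' = 299792458/4.9332380e-12 = 6.0769916e+19 Hz

Frequency shift (decrease):
Δf = f₀ - f' = 9.321e+19 - 6.0769916e+19 = 3.244e+19 Hz

(Intermediate values are shown rounded; full precision is carried through to the final answer.)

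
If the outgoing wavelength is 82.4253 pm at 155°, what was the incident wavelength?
77.8000 pm

From λ' = λ + Δλ, we have λ = λ' - Δλ

First calculate the Compton shift:
Δλ = λ_C(1 - cos θ)
Δλ = 2.4263 × (1 - cos(155°))
Δλ = 2.4263 × 1.9063
Δλ = 4.6253 pm

Initial wavelength:
λ = λ' - Δλ
λ = 82.4253 - 4.6253
λ = 77.8000 pm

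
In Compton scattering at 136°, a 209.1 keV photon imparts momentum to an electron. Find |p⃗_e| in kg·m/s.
1.6534e-22 kg·m/s

The electron is initially at rest, so by conservation of momentum:
p⃗_e = p⃗₀ − p⃗'  (incident photon momentum minus scattered photon momentum)

Photon momentum magnitudes (p = h/λ = E/c):
λ₀ = hc/E₀ = 5.9294 pm → p₀ = h/λ₀ = 1.1175e-22 kg·m/s
Δλ = λ_C(1 − cos 136°) = 4.1717 pm
λ' = 10.1011 pm → p' = h/λ' = 6.5598e-23 kg·m/s

The scattered photon makes angle θ = 136° with the incident direction, so by the law of cosines:
|p⃗_e|² = p₀² + p'² − 2p₀p'cos θ
|p⃗_e|² = (1.1175e-22)² + (6.5598e-23)² − 2·1.1175e-22·6.5598e-23·cos(136°)
|p⃗_e| = 1.6534e-22 kg·m/s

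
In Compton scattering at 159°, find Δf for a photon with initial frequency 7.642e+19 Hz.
4.162e+19 Hz (decrease)

Convert frequency to wavelength (c = 299792458 m/s):
λ₀ = c/f₀ = 299792458/7.642e+19 = 3.9229581e-12 m = 3.9230 pm

Calculate Compton shift:
Δλ = λ_C(1 - cos(159°)) = 4.6915 pm

Final wavelength:
λ' = λ₀ + Δλ = 3.9230 + 4.6915 = 8.6144 pm

Final frequency:
f' = c/λ' = 299792458/8.6144241e-12 = 3.4801219e+19 Hz

Frequency shift (decrease):
Δf = f₀ - f' = 7.642e+19 - 3.4801219e+19 = 4.162e+19 Hz

(Intermediate values are shown rounded; full precision is carried through to the final answer.)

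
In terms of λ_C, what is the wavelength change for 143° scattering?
1.7986 λ_C

The Compton shift formula is:
Δλ = λ_C(1 - cos θ)

Dividing both sides by λ_C:
Δλ/λ_C = 1 - cos θ

For θ = 143°:
Δλ/λ_C = 1 - cos(143°)
Δλ/λ_C = 1 - -0.7986
Δλ/λ_C = 1.7986

This means the shift is 1.7986 × λ_C = 4.3640 pm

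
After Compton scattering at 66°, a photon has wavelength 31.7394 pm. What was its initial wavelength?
30.3000 pm

From λ' = λ + Δλ, we have λ = λ' - Δλ

First calculate the Compton shift:
Δλ = λ_C(1 - cos θ)
Δλ = 2.4263 × (1 - cos(66°))
Δλ = 2.4263 × 0.5933
Δλ = 1.4394 pm

Initial wavelength:
λ = λ' - Δλ
λ = 31.7394 - 1.4394
λ = 30.3000 pm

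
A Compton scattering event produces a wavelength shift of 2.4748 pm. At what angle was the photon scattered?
91.15°

From the Compton formula Δλ = λ_C(1 - cos θ), we can solve for θ:

cos θ = 1 - Δλ/λ_C

Given:
- Δλ = 2.4748 pm
- λ_C = h/(m_e·c) ≈ 2.42631024 pm

cos θ = 1 - 2.4748/2.42631024
cos θ = 1 - 1.019985
cos θ = -0.019985

θ = arccos(-0.019985)
θ = 91.15°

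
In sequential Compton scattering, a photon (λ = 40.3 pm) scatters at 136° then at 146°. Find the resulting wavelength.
48.9095 pm

Apply Compton shift twice:

First scattering at θ₁ = 136°:
Δλ₁ = λ_C(1 - cos(136°))
Δλ₁ = 2.4263 × 1.7193
Δλ₁ = 4.1717 pm

After first scattering:
λ₁ = 40.3 + 4.1717 = 44.4717 pm

Second scattering at θ₂ = 146°:
Δλ₂ = λ_C(1 - cos(146°))
Δλ₂ = 2.4263 × 1.8290
Δλ₂ = 4.4378 pm

Final wavelength:
λ₂ = 44.4717 + 4.4378 = 48.9095 pm

Total shift: Δλ_total = 4.1717 + 4.4378 = 8.6095 pm

(Intermediate values are shown rounded; full precision is carried through to the final answer.)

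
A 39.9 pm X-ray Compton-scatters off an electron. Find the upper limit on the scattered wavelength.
44.7526 pm (at θ = 180°)

The Compton shift is Δλ = λ_C(1 − cos θ).

Since cos θ ranges from −1 to 1, the factor (1 − cos θ) ranges from 0 to 2; the maximum shift occurs at θ = 180° (backscattering):
Δλ_max = 2λ_C = 2 × 2.4263 pm = 4.8526 pm

Maximum scattered wavelength:
λ'_max = λ₀ + Δλ_max = 39.9 + 4.8526 = 44.7526 pm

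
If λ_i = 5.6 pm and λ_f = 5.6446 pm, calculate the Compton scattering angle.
11.00°

First find the wavelength shift:
Δλ = λ' - λ = 5.6446 - 5.6 = 0.0446 pm

Using Δλ = λ_C(1 - cos θ), with λ_C = h/(m_e·c) ≈ 2.42631024 pm:
cos θ = 1 - Δλ/λ_C
cos θ = 1 - 0.0446/2.42631024
cos θ = 0.981618

θ = arccos(0.981618)
θ = 11.00°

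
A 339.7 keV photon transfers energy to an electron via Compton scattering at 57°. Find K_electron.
78.9365 keV

By energy conservation: K_e = E_initial - E_final

First find the scattered photon energy:
Initial wavelength: λ = hc/E = 3.6498 pm
Compton shift: Δλ = λ_C(1 - cos(57°)) = 1.1048 pm
Final wavelength: λ' = 3.6498 + 1.1048 = 4.7547 pm
Final photon energy: E' = hc/λ' = 260.7635 keV

Electron kinetic energy:
K_e = E - E' = 339.7000 - 260.7635 = 78.9365 keV

(Intermediate values are shown rounded; full precision is carried through to the final answer.)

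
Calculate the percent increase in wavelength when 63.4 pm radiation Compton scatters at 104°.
4.7528%

Calculate the Compton shift:
Δλ = λ_C(1 - cos(104°))
Δλ = 2.4263 × (1 - cos(104°))
Δλ = 2.4263 × 1.2419
Δλ = 3.0133 pm

Percentage change:
(Δλ/λ₀) × 100 = (3.0133/63.4) × 100
= 4.7528%

(Intermediate values are shown rounded; full precision is carried through to the final answer.)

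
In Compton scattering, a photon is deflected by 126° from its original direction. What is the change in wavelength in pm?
3.8525 pm

Using the Compton scattering formula:
Δλ = λ_C(1 - cos θ)

where λ_C = h/(m_e·c) ≈ 2.4263 pm is the Compton wavelength of an electron.

For θ = 126°:
cos(126°) = -0.5878
1 - cos(126°) = 1.5878

Δλ = 2.4263 × 1.5878
Δλ = 3.8525 pm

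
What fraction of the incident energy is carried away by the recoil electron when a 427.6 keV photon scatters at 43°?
0.1835 (or 18.35%)

Calculate initial and final photon energies:

Initial: E₀ = 427.6 keV → λ₀ = 2.8995 pm
Compton shift: Δλ = 0.6518 pm
Final wavelength: λ' = 3.5514 pm
Final energy: E' = 349.1179 keV

Fractional energy loss:
(E₀ - E')/E₀ = (427.6000 - 349.1179)/427.6000
= 78.4821/427.6000
= 0.1835
= 18.35%

(Intermediate values are shown rounded; full precision is carried through to the final answer.)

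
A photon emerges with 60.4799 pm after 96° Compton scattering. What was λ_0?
57.8000 pm

From λ' = λ + Δλ, we have λ = λ' - Δλ

First calculate the Compton shift:
Δλ = λ_C(1 - cos θ)
Δλ = 2.4263 × (1 - cos(96°))
Δλ = 2.4263 × 1.1045
Δλ = 2.6799 pm

Initial wavelength:
λ = λ' - Δλ
λ = 60.4799 - 2.6799
λ = 57.8000 pm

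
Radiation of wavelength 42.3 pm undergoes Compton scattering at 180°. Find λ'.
47.1526 pm

Using the Compton formula: λ' = λ + λ_C(1 − cos θ)

For θ = 180°, cos θ = -1 (exact) = -1.0000, so:
1 − cos 180° = 1 − (-1) = 2.0000

Δλ = λ_C × 2.0000 = 2.4263 × 2.0000 = 4.8526 pm

λ' = 42.3 + 4.8526 = 47.1526 pm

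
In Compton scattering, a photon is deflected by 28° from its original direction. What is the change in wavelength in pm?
0.2840 pm

Using the Compton scattering formula:
Δλ = λ_C(1 - cos θ)

where λ_C = h/(m_e·c) ≈ 2.4263 pm is the Compton wavelength of an electron.

For θ = 28°:
cos(28°) = 0.8829
1 - cos(28°) = 0.1171

Δλ = 2.4263 × 0.1171
Δλ = 0.2840 pm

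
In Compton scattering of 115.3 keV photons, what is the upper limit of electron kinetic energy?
35.8525 keV

Maximum energy transfer occurs at θ = 180° (backscattering).

Initial photon: E₀ = 115.3 keV → λ₀ = 10.7532 pm

Maximum Compton shift (at 180°):
Δλ_max = 2λ_C = 2 × 2.4263 = 4.8526 pm

Final wavelength:
λ' = 10.7532 + 4.8526 = 15.6058 pm

Minimum photon energy (maximum energy to electron):
E'_min = hc/λ' = 79.4475 keV

Maximum electron kinetic energy:
K_max = E₀ - E'_min = 115.3000 - 79.4475 = 35.8525 keV

(Intermediate values are shown rounded; full precision is carried through to the final answer.)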